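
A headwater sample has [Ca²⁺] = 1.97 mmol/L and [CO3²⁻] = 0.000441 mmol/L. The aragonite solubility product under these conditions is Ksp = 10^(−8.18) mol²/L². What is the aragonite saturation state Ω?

Ω = 0.131

Ksp = 10^(−8.18) = 6.607×10^-9
Ω = [Ca²⁺][CO3²⁻]/Ksp = (1.97×10^-3)(0.000441×10^-3) / 6.607×10^-9 = 0.131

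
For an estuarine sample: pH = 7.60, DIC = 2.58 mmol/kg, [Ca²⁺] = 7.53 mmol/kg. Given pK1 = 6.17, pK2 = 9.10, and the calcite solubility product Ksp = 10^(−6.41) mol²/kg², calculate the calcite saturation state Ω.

α₂ = 1 / (1 + [H⁺]/K2 + [H⁺]²/(K1K2)) = 1 / (1 + 10^+1.50 + 10^+0.07)
   = 1 / (1 + 31.623 + 1.1749) = 1/33.798 = 0.02959
[CO3²⁻] = α₂ × DIC = 0.02959 × 2.58 = 0.07634 mmol/kg
Ksp = 10^(−6.41) = 3.890×10^-7
Ω = [Ca²⁺][CO3²⁻]/Ksp = (7.53×10^-3)(7.634×10^-5) / 3.890×10^-7 = 1.48

Ω = 1.48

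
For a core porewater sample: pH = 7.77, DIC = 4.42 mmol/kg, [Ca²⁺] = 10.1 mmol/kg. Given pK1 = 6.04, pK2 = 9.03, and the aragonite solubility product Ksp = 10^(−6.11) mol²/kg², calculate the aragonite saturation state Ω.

α₂ = 1 / (1 + [H⁺]/K2 + [H⁺]²/(K1K2)) = 1 / (1 + 10^+1.26 + 10^-0.47)
   = 1 / (1 + 18.197 + 0.33884) = 1/19.536 = 0.05119
[CO3²⁻] = α₂ × DIC = 0.05119 × 4.42 = 0.2263 mmol/kg
Ksp = 10^(−6.11) = 7.762×10^-7
Ω = [Ca²⁺][CO3²⁻]/Ksp = (10.1×10^-3)(2.263×10^-4) / 7.762×10^-7 = 2.94

Ω = 2.94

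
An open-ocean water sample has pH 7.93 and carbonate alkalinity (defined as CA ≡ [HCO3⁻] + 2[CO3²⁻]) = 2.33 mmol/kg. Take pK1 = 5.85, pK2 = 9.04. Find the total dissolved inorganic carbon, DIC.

CA = [HCO3⁻] + 2[CO3²⁻] = (α₁ + 2α₂)·DIC
At pH 7.93: [H⁺]/K1 = 10^-2.08 = 0.0083176, K2/[H⁺] = 10^-1.11 = 0.077625
α₁ = 1/(1 + 0.0083176 + 0.077625) = 1/1.0859 = 0.9209; α₂ = α₁·K2/[H⁺] = 0.07148
α₁ + 2α₂ = 1.0638
DIC = CA / (α₁ + 2α₂) = 2.33 / 1.0638 = 2.19 mmol/kg

DIC = 2.19 mmol/kg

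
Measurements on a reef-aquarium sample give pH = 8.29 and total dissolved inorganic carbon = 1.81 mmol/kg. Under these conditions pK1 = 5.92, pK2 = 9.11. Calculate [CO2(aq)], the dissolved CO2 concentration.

α₀ = 1 / (1 + K1/[H⁺] + K1K2/[H⁺]²) = 1 / (1 + 10^+2.37 + 10^+1.55)
   = 1 / (1 + 234.42 + 35.481) = 1/270.90 = 0.003691
[CO2*] = α₀ × DIC = 0.003691 × 1.81 = 0.00668 mmol/kg = 6.68 μmol/kg

[CO2*] = 6.68 μmol/kg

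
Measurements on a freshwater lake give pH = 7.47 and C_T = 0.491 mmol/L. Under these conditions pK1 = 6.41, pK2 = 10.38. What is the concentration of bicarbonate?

α₁ = 1 / (1 + [H⁺]/K1 + K2/[H⁺]) = 1 / (1 + 10^-1.06 + 10^-2.91)
   = 1 / (1 + 0.087096 + 0.0012303) = 1/1.0883 = 0.9188
[HCO3⁻] = α₁ × DIC = 0.9188 × 0.491 = 0.451 mmol/L

[HCO3⁻] = 0.451 mmol/L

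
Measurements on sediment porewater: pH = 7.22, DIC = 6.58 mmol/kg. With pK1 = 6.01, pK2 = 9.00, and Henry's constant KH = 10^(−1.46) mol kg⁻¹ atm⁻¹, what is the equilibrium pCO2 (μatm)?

pCO2 = 1.09×10^4 μatm

α₀ = 1 / (1 + K1/[H⁺] + K1K2/[H⁺]²) = 1 / (1 + 10^+1.21 + 10^-0.57)
   = 1 / (1 + 16.218 + 0.26915) = 1/17.487 = 0.05718
[CO2*] = α₀ × DIC = 0.05718 × 6.58 = 0.3763 mmol/kg
pCO2 = [CO2*]/KH = 3.763×10^-4 / 3.467×10^-2 = 1.09×10^4 μatm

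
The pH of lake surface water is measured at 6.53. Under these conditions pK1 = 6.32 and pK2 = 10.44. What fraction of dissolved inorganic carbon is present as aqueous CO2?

α₀ = 1 / (1 + K1/[H⁺] + K1K2/[H⁺]²) = 1 / (1 + 10^+0.21 + 10^-3.70)
   = 1 / (1 + 1.6218 + 0.00019953) = 1/2.6220 = 0.3814

α₀ = 0.381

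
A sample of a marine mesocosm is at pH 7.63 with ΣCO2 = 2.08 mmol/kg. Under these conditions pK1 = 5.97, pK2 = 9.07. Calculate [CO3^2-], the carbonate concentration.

α₂ = 1 / (1 + [H⁺]/K2 + [H⁺]²/(K1K2)) = 1 / (1 + 10^+1.44 + 10^-0.22)
   = 1 / (1 + 27.542 + 0.60256) = 1/29.145 = 0.03431
[CO3²⁻] = α₂ × DIC = 0.03431 × 2.08 = 0.0714 mmol/kg

[CO3²⁻] = 0.0714 mmol/kg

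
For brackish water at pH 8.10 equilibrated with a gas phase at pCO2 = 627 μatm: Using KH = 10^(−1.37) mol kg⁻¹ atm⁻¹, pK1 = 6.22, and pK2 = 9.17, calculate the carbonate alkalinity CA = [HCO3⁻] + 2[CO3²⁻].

[CO2*] = KH · pCO2 = 10^(−1.37) × 627×10^-6 = 2.675×10^-5 mol/kg
α₀ = 1/(1 + K1/[H⁺] + K1K2/[H⁺]²) = 1/(1 + 10^+1.88 + 10^+0.81) = 0.01200
DIC = [CO2*]/α₀ = 2.675×10^-5 / 0.01200 = 2.228 mmol/kg
CA = (α₁ + 2α₂)·DIC = (0.9105 + 2×0.07750) × 2.228 = 2.37 mmol/kg

CA = 2.37 mmol/kg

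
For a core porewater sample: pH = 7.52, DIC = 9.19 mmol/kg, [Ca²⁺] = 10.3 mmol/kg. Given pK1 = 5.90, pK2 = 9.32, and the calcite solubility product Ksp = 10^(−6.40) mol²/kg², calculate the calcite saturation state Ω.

Ω = 3.62

α₂ = 1 / (1 + [H⁺]/K2 + [H⁺]²/(K1K2)) = 1 / (1 + 10^+1.80 + 10^+0.18)
   = 1 / (1 + 63.096 + 1.5136) = 1/65.609 = 0.01524
[CO3²⁻] = α₂ × DIC = 0.01524 × 9.19 = 0.1401 mmol/kg
Ksp = 10^(−6.40) = 3.981×10^-7
Ω = [Ca²⁺][CO3²⁻]/Ksp = (10.3×10^-3)(1.401×10^-4) / 3.981×10^-7 = 3.62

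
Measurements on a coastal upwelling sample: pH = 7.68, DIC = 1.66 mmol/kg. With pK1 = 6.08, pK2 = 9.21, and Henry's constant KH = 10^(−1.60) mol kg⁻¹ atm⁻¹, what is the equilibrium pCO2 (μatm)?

pCO2 = 1570 μatm

α₀ = 1 / (1 + K1/[H⁺] + K1K2/[H⁺]²) = 1 / (1 + 10^+1.60 + 10^+0.07)
   = 1 / (1 + 39.811 + 1.1749) = 1/41.986 = 0.02382
[CO2*] = α₀ × DIC = 0.02382 × 1.66 = 0.03954 mmol/kg
pCO2 = [CO2*]/KH = 3.954×10^-5 / 2.512×10^-2 = 1570 μatm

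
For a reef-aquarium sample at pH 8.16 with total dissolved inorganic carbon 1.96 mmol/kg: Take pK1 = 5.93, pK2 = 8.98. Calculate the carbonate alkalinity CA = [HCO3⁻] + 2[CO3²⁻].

CA = 2.21 mmol/kg

CA = [HCO3⁻] + 2[CO3²⁻] = (α₁ + 2α₂)·DIC
At pH 8.16: [H⁺]/K1 = 10^-2.23 = 0.0058884, K2/[H⁺] = 10^-0.82 = 0.15136
α₁ = 1/(1 + 0.0058884 + 0.15136) = 1/1.1572 = 0.8641; α₂ = α₁·K2/[H⁺] = 0.1308
α₁ + 2α₂ = 1.1257
CA = 1.1257 × 1.96 = 2.21 mmol/kg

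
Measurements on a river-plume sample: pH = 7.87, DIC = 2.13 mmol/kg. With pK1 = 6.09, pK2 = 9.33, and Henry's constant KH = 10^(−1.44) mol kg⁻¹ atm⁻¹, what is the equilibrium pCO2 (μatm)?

pCO2 = 926 μatm

α₀ = 1 / (1 + K1/[H⁺] + K1K2/[H⁺]²) = 1 / (1 + 10^+1.78 + 10^+0.32)
   = 1 / (1 + 60.256 + 2.0893) = 1/63.345 = 0.01579
[CO2*] = α₀ × DIC = 0.01579 × 2.13 = 0.03363 mmol/kg
pCO2 = [CO2*]/KH = 3.363×10^-5 / 3.631×10^-2 = 926 μatm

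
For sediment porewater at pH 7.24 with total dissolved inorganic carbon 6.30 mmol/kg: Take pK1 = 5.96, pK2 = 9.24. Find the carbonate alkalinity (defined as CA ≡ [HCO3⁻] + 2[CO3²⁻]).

CA = [HCO3⁻] + 2[CO3²⁻] = (α₁ + 2α₂)·DIC
At pH 7.24: [H⁺]/K1 = 10^-1.28 = 0.052481, K2/[H⁺] = 10^-2.00 = 0.010000
α₁ = 1/(1 + 0.052481 + 0.010000) = 1/1.0625 = 0.9412; α₂ = α₁·K2/[H⁺] = 0.009412
α₁ + 2α₂ = 0.9600
CA = 0.9600 × 6.30 = 6.05 mmol/kg

CA = 6.05 mmol/kg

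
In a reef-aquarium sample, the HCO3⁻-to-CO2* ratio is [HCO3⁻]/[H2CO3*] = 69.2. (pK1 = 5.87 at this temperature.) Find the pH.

pH = 7.71

From K1 = [H⁺][HCO3⁻]/[H2CO3*]:  pH = pK1 + log₁₀([HCO3⁻]/[H2CO3*])
log₁₀(69.2) = +1.840
pH = 5.87 + (+1.840) = 7.71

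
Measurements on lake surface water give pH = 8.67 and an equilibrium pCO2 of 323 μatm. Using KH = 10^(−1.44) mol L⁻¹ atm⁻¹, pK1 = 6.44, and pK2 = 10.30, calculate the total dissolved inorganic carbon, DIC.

[CO2*] = KH · pCO2 = 10^(−1.44) × 323×10^-6 = 1.173×10^-5 mol/L
α₀ = 1/(1 + K1/[H⁺] + K1K2/[H⁺]²) = 1/(1 + 10^+2.23 + 10^+0.60) = 0.005721
DIC = [CO2*]/α₀ = 1.173×10^-5 / 0.005721 = 2.05 mmol/L

DIC = 2.05 mmol/L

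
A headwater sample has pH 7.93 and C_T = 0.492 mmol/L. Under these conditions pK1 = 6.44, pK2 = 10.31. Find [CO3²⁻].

[CO3²⁻] = 1.98 μmol/L

α₂ = 1 / (1 + [H⁺]/K2 + [H⁺]²/(K1K2)) = 1 / (1 + 10^+2.38 + 10^+0.89)
   = 1 / (1 + 239.88 + 7.7625) = 1/248.65 = 0.004022
[CO3²⁻] = α₂ × DIC = 0.004022 × 0.492 = 0.00198 mmol/L = 1.98 μmol/L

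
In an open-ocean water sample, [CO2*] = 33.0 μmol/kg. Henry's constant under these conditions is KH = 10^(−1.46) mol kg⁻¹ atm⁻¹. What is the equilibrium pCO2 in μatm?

KH = 10^(−1.46) = 3.467×10^-2 mol kg⁻¹ atm⁻¹
pCO2 = [CO2*]/KH = 33.0×10^-6 / 3.467×10^-2 = 9.52×10^-4 atm = 952 μatm

pCO2 = 952 μatm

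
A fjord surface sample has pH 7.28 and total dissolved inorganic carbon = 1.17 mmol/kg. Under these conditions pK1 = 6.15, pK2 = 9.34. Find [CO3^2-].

α₂ = 1 / (1 + [H⁺]/K2 + [H⁺]²/(K1K2)) = 1 / (1 + 10^+2.06 + 10^+0.93)
   = 1 / (1 + 114.82 + 8.5114) = 1/124.33 = 0.008043
[CO3²⁻] = α₂ × DIC = 0.008043 × 1.17 = 0.00941 mmol/kg = 9.41 μmol/kg

[CO3²⁻] = 9.41 μmol/kg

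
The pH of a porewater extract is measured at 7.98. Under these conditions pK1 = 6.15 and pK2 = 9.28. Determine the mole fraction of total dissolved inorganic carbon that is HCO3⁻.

α₁ = 1 / (1 + [H⁺]/K1 + K2/[H⁺]) = 1 / (1 + 10^-1.83 + 10^-1.30)
   = 1 / (1 + 0.014791 + 0.050119) = 1/1.0649 = 0.9390

α₁ = 0.939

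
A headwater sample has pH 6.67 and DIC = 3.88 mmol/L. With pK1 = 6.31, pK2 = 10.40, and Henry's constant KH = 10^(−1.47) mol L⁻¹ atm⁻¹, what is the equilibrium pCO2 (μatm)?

α₀ = 1 / (1 + K1/[H⁺] + K1K2/[H⁺]²) = 1 / (1 + 10^+0.36 + 10^-3.37)
   = 1 / (1 + 2.2909 + 0.00042658) = 1/3.2913 = 0.3038
[CO2*] = α₀ × DIC = 0.3038 × 3.88 = 1.179 mmol/L
pCO2 = [CO2*]/KH = 1.179×10^-3 / 3.388×10^-2 = 3.48×10^4 μatm

pCO2 = 3.48×10^4 μatm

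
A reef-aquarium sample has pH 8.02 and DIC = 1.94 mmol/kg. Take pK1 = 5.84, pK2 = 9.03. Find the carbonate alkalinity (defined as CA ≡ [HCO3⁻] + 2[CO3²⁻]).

CA = [HCO3⁻] + 2[CO3²⁻] = (α₁ + 2α₂)·DIC
At pH 8.02: [H⁺]/K1 = 10^-2.18 = 0.0066069, K2/[H⁺] = 10^-1.01 = 0.097724
α₁ = 1/(1 + 0.0066069 + 0.097724) = 1/1.1043 = 0.9055; α₂ = α₁·K2/[H⁺] = 0.08849
α₁ + 2α₂ = 1.0825
CA = 1.0825 × 1.94 = 2.10 mmol/kg

CA = 2.10 mmol/kg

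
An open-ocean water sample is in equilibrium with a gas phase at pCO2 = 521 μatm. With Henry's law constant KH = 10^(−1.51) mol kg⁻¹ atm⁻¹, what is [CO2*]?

[CO2*] = 16.1 μmol/kg

KH = 10^(−1.51) = 3.090×10^-2 mol kg⁻¹ atm⁻¹
[CO2*] = KH · pCO2 = 3.090×10^-2 × 521×10^-6 atm = 1.61×10^-5 mol/kg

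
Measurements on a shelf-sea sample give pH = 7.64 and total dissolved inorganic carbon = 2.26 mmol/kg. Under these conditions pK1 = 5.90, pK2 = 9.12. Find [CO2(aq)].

α₀ = 1 / (1 + K1/[H⁺] + K1K2/[H⁺]²) = 1 / (1 + 10^+1.74 + 10^+0.26)
   = 1 / (1 + 54.954 + 1.8197) = 1/57.774 = 0.01731
[CO2*] = α₀ × DIC = 0.01731 × 2.26 = 0.0391 mmol/kg

[CO2*] = 0.0391 mmol/kg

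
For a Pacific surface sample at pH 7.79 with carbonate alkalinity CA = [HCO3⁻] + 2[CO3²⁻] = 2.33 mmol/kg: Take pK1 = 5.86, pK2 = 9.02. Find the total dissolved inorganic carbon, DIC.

CA = [HCO3⁻] + 2[CO3²⁻] = (α₁ + 2α₂)·DIC
At pH 7.79: [H⁺]/K1 = 10^-1.93 = 0.011749, K2/[H⁺] = 10^-1.23 = 0.058884
α₁ = 1/(1 + 0.011749 + 0.058884) = 1/1.0706 = 0.9340; α₂ = α₁·K2/[H⁺] = 0.05500
α₁ + 2α₂ = 1.0440
DIC = CA / (α₁ + 2α₂) = 2.33 / 1.0440 = 2.23 mmol/kg

DIC = 2.23 mmol/kg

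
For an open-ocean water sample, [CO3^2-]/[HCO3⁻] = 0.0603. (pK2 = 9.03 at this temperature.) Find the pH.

pH = 7.81

From K2 = [H⁺][CO3^2-]/[HCO3⁻]:  pH = pK2 + log₁₀([CO3^2-]/[HCO3⁻])
log₁₀(0.0603) = -1.220
pH = 9.03 + (-1.220) = 7.81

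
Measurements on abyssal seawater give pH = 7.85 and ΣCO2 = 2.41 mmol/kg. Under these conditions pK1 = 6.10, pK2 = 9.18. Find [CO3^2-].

[CO3²⁻] = 0.106 mmol/kg

α₂ = 1 / (1 + [H⁺]/K2 + [H⁺]²/(K1K2)) = 1 / (1 + 10^+1.33 + 10^-0.42)
   = 1 / (1 + 21.380 + 0.38019) = 1/22.760 = 0.04394
[CO3²⁻] = α₂ × DIC = 0.04394 × 2.41 = 0.106 mmol/kg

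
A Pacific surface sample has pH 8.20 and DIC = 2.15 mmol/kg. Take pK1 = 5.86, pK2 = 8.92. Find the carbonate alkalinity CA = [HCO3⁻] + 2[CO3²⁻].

CA = [HCO3⁻] + 2[CO3²⁻] = (α₁ + 2α₂)·DIC
At pH 8.20: [H⁺]/K1 = 10^-2.34 = 0.0045709, K2/[H⁺] = 10^-0.72 = 0.19055
α₁ = 1/(1 + 0.0045709 + 0.19055) = 1/1.1951 = 0.8367; α₂ = α₁·K2/[H⁺] = 0.1594
α₁ + 2α₂ = 1.1556
CA = 1.1556 × 2.15 = 2.48 mmol/kg

CA = 2.48 mmol/kg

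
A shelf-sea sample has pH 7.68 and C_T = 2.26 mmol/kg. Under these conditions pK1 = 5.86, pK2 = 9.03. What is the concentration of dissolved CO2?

α₀ = 1 / (1 + K1/[H⁺] + K1K2/[H⁺]²) = 1 / (1 + 10^+1.82 + 10^+0.47)
   = 1 / (1 + 66.069 + 2.9512) = 1/70.021 = 0.01428
[CO2*] = α₀ × DIC = 0.01428 × 2.26 = 0.0323 mmol/kg

[CO2*] = 0.0323 mmol/kg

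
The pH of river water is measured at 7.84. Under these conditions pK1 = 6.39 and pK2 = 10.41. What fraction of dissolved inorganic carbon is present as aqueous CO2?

α₀ = 0.0342

α₀ = 1 / (1 + K1/[H⁺] + K1K2/[H⁺]²) = 1 / (1 + 10^+1.45 + 10^-1.12)
   = 1 / (1 + 28.184 + 0.075858) = 1/29.260 = 0.03418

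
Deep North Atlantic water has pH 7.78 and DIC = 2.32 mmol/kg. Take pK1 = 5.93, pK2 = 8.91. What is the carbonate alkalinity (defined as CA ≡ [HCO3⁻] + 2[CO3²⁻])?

CA = 2.45 mmol/kg

CA = [HCO3⁻] + 2[CO3²⁻] = (α₁ + 2α₂)·DIC
At pH 7.78: [H⁺]/K1 = 10^-1.85 = 0.014125, K2/[H⁺] = 10^-1.13 = 0.074131
α₁ = 1/(1 + 0.014125 + 0.074131) = 1/1.0883 = 0.9189; α₂ = α₁·K2/[H⁺] = 0.06812
α₁ + 2α₂ = 1.0551
CA = 1.0551 × 2.32 = 2.45 mmol/kg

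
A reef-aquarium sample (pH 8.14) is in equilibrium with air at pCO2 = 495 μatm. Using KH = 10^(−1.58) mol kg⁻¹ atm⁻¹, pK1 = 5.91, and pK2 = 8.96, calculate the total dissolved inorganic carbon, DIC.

DIC = 2.56 mmol/kg

[CO2*] = KH · pCO2 = 10^(−1.58) × 495×10^-6 = 1.302×10^-5 mol/kg
α₀ = 1/(1 + K1/[H⁺] + K1K2/[H⁺]²) = 1/(1 + 10^+2.23 + 10^+1.41) = 0.005088
DIC = [CO2*]/α₀ = 1.302×10^-5 / 0.005088 = 2.56 mmol/kg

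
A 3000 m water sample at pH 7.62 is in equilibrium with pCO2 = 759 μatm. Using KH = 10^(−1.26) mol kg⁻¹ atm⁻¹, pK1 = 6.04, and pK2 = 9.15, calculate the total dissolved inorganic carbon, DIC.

[CO2*] = KH · pCO2 = 10^(−1.26) × 759×10^-6 = 4.171×10^-5 mol/kg
α₀ = 1/(1 + K1/[H⁺] + K1K2/[H⁺]²) = 1/(1 + 10^+1.58 + 10^+0.05) = 0.02491
DIC = [CO2*]/α₀ = 4.171×10^-5 / 0.02491 = 1.67 mmol/kg

DIC = 1.67 mmol/kg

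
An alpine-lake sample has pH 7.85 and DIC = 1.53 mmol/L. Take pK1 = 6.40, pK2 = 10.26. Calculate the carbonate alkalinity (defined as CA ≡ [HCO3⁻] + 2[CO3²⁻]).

CA = 1.48 mmol/L

CA = [HCO3⁻] + 2[CO3²⁻] = (α₁ + 2α₂)·DIC
At pH 7.85: [H⁺]/K1 = 10^-1.45 = 0.035481, K2/[H⁺] = 10^-2.41 = 0.0038905
α₁ = 1/(1 + 0.035481 + 0.0038905) = 1/1.0394 = 0.9621; α₂ = α₁·K2/[H⁺] = 0.003743
α₁ + 2α₂ = 0.9696
CA = 0.9696 × 1.53 = 1.48 mmol/L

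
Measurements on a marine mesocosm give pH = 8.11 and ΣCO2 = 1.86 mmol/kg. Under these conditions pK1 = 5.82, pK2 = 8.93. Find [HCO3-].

[HCO3⁻] = 1.61 mmol/kg

α₁ = 1 / (1 + [H⁺]/K1 + K2/[H⁺]) = 1 / (1 + 10^-2.29 + 10^-0.82)
   = 1 / (1 + 0.0051286 + 0.15136) = 1/1.1565 = 0.8647
[HCO3⁻] = α₁ × DIC = 0.8647 × 1.86 = 1.61 mmol/kg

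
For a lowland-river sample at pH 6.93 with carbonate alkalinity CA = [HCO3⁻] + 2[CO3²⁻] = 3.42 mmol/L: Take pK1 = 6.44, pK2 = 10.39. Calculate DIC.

CA = [HCO3⁻] + 2[CO3²⁻] = (α₁ + 2α₂)·DIC
At pH 6.93: [H⁺]/K1 = 10^-0.49 = 0.32359, K2/[H⁺] = 10^-3.46 = 0.00034674
α₁ = 1/(1 + 0.32359 + 0.00034674) = 1/1.3239 = 0.7553; α₂ = α₁·K2/[H⁺] = 0.0002619
α₁ + 2α₂ = 0.7558
DIC = CA / (α₁ + 2α₂) = 3.42 / 0.7558 = 4.52 mmol/L

DIC = 4.52 mmol/L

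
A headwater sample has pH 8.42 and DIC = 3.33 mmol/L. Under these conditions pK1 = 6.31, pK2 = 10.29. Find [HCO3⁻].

[HCO3⁻] = 3.26 mmol/L

α₁ = 1 / (1 + [H⁺]/K1 + K2/[H⁺]) = 1 / (1 + 10^-2.11 + 10^-1.87)
   = 1 / (1 + 0.0077625 + 0.013490) = 1/1.0213 = 0.9792
[HCO3⁻] = α₁ × DIC = 0.9792 × 3.33 = 3.26 mmol/L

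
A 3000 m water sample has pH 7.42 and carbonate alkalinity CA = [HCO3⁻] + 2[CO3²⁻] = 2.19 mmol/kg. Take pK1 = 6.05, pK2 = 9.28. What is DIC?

DIC = 2.25 mmol/kg

CA = [HCO3⁻] + 2[CO3²⁻] = (α₁ + 2α₂)·DIC
At pH 7.42: [H⁺]/K1 = 10^-1.37 = 0.042658, K2/[H⁺] = 10^-1.86 = 0.013804
α₁ = 1/(1 + 0.042658 + 0.013804) = 1/1.0565 = 0.9466; α₂ = α₁·K2/[H⁺] = 0.01307
α₁ + 2α₂ = 0.9727
DIC = CA / (α₁ + 2α₂) = 2.19 / 0.9727 = 2.25 mmol/kg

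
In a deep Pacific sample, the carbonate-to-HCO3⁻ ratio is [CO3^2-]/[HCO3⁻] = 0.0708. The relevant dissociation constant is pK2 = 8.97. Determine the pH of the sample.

From K2 = [H⁺][CO3^2-]/[HCO3⁻]:  pH = pK2 + log₁₀([CO3^2-]/[HCO3⁻])
log₁₀(0.0708) = -1.150
pH = 8.97 + (-1.150) = 7.82

pH = 7.82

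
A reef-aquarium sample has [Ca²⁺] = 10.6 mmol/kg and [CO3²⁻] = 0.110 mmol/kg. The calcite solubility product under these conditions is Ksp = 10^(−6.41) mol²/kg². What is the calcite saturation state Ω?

Ω = 3.00

Ksp = 10^(−6.41) = 3.890×10^-7
Ω = [Ca²⁺][CO3²⁻]/Ksp = (10.6×10^-3)(0.110×10^-3) / 3.890×10^-7 = 3.00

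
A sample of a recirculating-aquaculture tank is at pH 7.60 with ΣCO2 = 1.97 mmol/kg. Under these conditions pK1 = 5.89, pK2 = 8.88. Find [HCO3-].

[HCO3⁻] = 1.84 mmol/kg

α₁ = 1 / (1 + [H⁺]/K1 + K2/[H⁺]) = 1 / (1 + 10^-1.71 + 10^-1.28)
   = 1 / (1 + 0.019498 + 0.052481) = 1/1.0720 = 0.9329
[HCO3⁻] = α₁ × DIC = 0.9329 × 1.97 = 1.84 mmol/kg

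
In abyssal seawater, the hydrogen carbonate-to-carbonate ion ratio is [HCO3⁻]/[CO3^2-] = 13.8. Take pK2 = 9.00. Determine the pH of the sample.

From K2 = [H⁺][CO3^2-]/[HCO3⁻]:  pH = pK2 − log₁₀([HCO3⁻]/[CO3^2-])
log₁₀(13.8) = +1.140
pH = 9.00 − (+1.140) = 7.86

pH = 7.86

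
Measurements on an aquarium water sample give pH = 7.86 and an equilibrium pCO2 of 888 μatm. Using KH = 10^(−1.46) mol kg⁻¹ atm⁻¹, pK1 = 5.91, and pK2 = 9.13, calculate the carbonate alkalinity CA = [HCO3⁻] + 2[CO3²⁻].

CA = 3.04 mmol/kg

[CO2*] = KH · pCO2 = 10^(−1.46) × 888×10^-6 = 3.079×10^-5 mol/kg
α₀ = 1/(1 + K1/[H⁺] + K1K2/[H⁺]²) = 1/(1 + 10^+1.95 + 10^+0.68) = 0.01054
DIC = [CO2*]/α₀ = 3.079×10^-5 / 0.01054 = 2.922 mmol/kg
CA = (α₁ + 2α₂)·DIC = (0.9390 + 2×0.05043) × 2.922 = 3.04 mmol/kg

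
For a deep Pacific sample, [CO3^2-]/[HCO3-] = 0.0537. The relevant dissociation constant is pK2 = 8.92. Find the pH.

pH = 7.65

From K2 = [H⁺][CO3^2-]/[HCO3-]:  pH = pK2 + log₁₀([CO3^2-]/[HCO3-])
log₁₀(0.0537) = -1.270
pH = 8.92 + (-1.270) = 7.65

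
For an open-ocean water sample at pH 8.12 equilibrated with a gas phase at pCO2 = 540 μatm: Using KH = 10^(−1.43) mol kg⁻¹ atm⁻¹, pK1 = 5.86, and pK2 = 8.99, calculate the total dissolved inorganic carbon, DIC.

DIC = 4.16 mmol/kg

[CO2*] = KH · pCO2 = 10^(−1.43) × 540×10^-6 = 2.006×10^-5 mol/kg
α₀ = 1/(1 + K1/[H⁺] + K1K2/[H⁺]²) = 1/(1 + 10^+2.26 + 10^+1.39) = 0.004819
DIC = [CO2*]/α₀ = 2.006×10^-5 / 0.004819 = 4.16 mmol/kg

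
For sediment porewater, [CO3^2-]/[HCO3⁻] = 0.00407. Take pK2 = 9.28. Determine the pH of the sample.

From K2 = [H⁺][CO3^2-]/[HCO3⁻]:  pH = pK2 + log₁₀([CO3^2-]/[HCO3⁻])
log₁₀(0.00407) = -2.390
pH = 9.28 + (-2.390) = 6.89

pH = 6.89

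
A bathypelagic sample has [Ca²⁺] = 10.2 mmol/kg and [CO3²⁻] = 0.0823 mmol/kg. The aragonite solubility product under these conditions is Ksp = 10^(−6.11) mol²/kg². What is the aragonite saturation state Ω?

Ω = 1.08

Ksp = 10^(−6.11) = 7.762×10^-7
Ω = [Ca²⁺][CO3²⁻]/Ksp = (10.2×10^-3)(0.0823×10^-3) / 7.762×10^-7 = 1.08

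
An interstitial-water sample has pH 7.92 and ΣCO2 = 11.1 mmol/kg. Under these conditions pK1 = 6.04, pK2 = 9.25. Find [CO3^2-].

[CO3²⁻] = 0.490 mmol/kg

α₂ = 1 / (1 + [H⁺]/K2 + [H⁺]²/(K1K2)) = 1 / (1 + 10^+1.33 + 10^-0.55)
   = 1 / (1 + 21.380 + 0.28184) = 1/22.661 = 0.04413
[CO3²⁻] = α₂ × DIC = 0.04413 × 11.1 = 0.490 mmol/kg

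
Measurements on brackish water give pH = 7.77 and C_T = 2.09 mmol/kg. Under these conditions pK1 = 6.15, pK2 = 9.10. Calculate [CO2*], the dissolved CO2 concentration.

[CO2*] = 0.0468 mmol/kg

α₀ = 1 / (1 + K1/[H⁺] + K1K2/[H⁺]²) = 1 / (1 + 10^+1.62 + 10^+0.29)
   = 1 / (1 + 41.687 + 1.9498) = 1/44.637 = 0.02240
[CO2*] = α₀ × DIC = 0.02240 × 2.09 = 0.0468 mmol/kg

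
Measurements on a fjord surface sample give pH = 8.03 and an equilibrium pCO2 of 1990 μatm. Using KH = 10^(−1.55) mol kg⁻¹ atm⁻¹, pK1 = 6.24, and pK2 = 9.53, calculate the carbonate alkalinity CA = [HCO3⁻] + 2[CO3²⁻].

[CO2*] = KH · pCO2 = 10^(−1.55) × 1990×10^-6 = 5.609×10^-5 mol/kg
α₀ = 1/(1 + K1/[H⁺] + K1K2/[H⁺]²) = 1/(1 + 10^+1.79 + 10^+0.29) = 0.01548
DIC = [CO2*]/α₀ = 5.609×10^-5 / 0.01548 = 3.624 mmol/kg
CA = (α₁ + 2α₂)·DIC = (0.9543 + 2×0.03018) × 3.624 = 3.68 mmol/kg

CA = 3.68 mmol/kg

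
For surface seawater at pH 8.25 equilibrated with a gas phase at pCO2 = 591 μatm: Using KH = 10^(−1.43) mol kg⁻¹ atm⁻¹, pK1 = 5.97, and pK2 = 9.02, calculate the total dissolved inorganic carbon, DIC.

DIC = 4.92 mmol/kg

[CO2*] = KH · pCO2 = 10^(−1.43) × 591×10^-6 = 2.196×10^-5 mol/kg
α₀ = 1/(1 + K1/[H⁺] + K1K2/[H⁺]²) = 1/(1 + 10^+2.28 + 10^+1.51) = 0.004466
DIC = [CO2*]/α₀ = 2.196×10^-5 / 0.004466 = 4.92 mmol/kg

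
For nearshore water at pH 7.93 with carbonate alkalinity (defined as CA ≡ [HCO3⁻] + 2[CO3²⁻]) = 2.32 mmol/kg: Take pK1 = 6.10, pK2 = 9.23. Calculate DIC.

CA = [HCO3⁻] + 2[CO3²⁻] = (α₁ + 2α₂)·DIC
At pH 7.93: [H⁺]/K1 = 10^-1.83 = 0.014791, K2/[H⁺] = 10^-1.30 = 0.050119
α₁ = 1/(1 + 0.014791 + 0.050119) = 1/1.0649 = 0.9390; α₂ = α₁·K2/[H⁺] = 0.04706
α₁ + 2α₂ = 1.0332
DIC = CA / (α₁ + 2α₂) = 2.32 / 1.0332 = 2.25 mmol/kg

DIC = 2.25 mmol/kg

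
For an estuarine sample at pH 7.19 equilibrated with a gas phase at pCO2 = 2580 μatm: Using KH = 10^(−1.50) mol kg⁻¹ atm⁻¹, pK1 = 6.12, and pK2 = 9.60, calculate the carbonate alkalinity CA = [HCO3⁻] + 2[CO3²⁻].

CA = 0.966 mmol/kg

[CO2*] = KH · pCO2 = 10^(−1.50) × 2580×10^-6 = 8.159×10^-5 mol/kg
α₀ = 1/(1 + K1/[H⁺] + K1K2/[H⁺]²) = 1/(1 + 10^+1.07 + 10^-1.34) = 0.07816
DIC = [CO2*]/α₀ = 8.159×10^-5 / 0.07816 = 1.044 mmol/kg
CA = (α₁ + 2α₂)·DIC = (0.9183 + 2×0.003572) × 1.044 = 0.966 mmol/kg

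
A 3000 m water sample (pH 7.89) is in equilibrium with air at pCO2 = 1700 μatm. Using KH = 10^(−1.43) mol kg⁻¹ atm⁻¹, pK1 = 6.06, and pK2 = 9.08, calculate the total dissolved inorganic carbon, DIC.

[CO2*] = KH · pCO2 = 10^(−1.43) × 1700×10^-6 = 6.316×10^-5 mol/kg
α₀ = 1/(1 + K1/[H⁺] + K1K2/[H⁺]²) = 1/(1 + 10^+1.83 + 10^+0.64) = 0.01370
DIC = [CO2*]/α₀ = 6.316×10^-5 / 0.01370 = 4.61 mmol/kg

DIC = 4.61 mmol/kg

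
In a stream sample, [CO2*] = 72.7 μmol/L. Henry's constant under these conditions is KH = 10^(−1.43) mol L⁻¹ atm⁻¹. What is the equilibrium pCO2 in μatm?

KH = 10^(−1.43) = 3.715×10^-2 mol L⁻¹ atm⁻¹
pCO2 = [CO2*]/KH = 72.7×10^-6 / 3.715×10^-2 = 1.96×10^-3 atm = 1960 μatm

pCO2 = 1960 μatm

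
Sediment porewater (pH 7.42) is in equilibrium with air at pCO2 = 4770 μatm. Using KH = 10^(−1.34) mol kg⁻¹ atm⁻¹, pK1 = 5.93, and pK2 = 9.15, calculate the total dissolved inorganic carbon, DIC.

DIC = 7.08 mmol/kg

[CO2*] = KH · pCO2 = 10^(−1.34) × 4770×10^-6 = 2.180×10^-4 mol/kg
α₀ = 1/(1 + K1/[H⁺] + K1K2/[H⁺]²) = 1/(1 + 10^+1.49 + 10^-0.24) = 0.03079
DIC = [CO2*]/α₀ = 2.180×10^-4 / 0.03079 = 7.08 mmol/kg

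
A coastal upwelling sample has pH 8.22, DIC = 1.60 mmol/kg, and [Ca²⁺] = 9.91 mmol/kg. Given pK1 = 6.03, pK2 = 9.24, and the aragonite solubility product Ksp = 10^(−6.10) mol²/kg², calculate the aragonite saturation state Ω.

α₂ = 1 / (1 + [H⁺]/K2 + [H⁺]²/(K1K2)) = 1 / (1 + 10^+1.02 + 10^-1.17)
   = 1 / (1 + 10.471 + 0.067608) = 1/11.539 = 0.08666
[CO3²⁻] = α₂ × DIC = 0.08666 × 1.60 = 0.1387 mmol/kg
Ksp = 10^(−6.10) = 7.943×10^-7
Ω = [Ca²⁺][CO3²⁻]/Ksp = (9.91×10^-3)(1.387×10^-4) / 7.943×10^-7 = 1.73

Ω = 1.73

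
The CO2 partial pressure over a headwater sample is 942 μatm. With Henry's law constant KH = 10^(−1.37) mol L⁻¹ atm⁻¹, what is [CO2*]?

KH = 10^(−1.37) = 4.266×10^-2 mol L⁻¹ atm⁻¹
[CO2*] = KH · pCO2 = 4.266×10^-2 × 942×10^-6 atm = 4.02×10^-5 mol/L

[CO2*] = 40.2 μmol/L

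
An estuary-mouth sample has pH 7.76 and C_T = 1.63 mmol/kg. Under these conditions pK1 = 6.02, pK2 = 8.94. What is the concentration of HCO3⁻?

α₁ = 1 / (1 + [H⁺]/K1 + K2/[H⁺]) = 1 / (1 + 10^-1.74 + 10^-1.18)
   = 1 / (1 + 0.018197 + 0.066069) = 1/1.0843 = 0.9223
[HCO3⁻] = α₁ × DIC = 0.9223 × 1.63 = 1.50 mmol/kg

[HCO3⁻] = 1.50 mmol/kg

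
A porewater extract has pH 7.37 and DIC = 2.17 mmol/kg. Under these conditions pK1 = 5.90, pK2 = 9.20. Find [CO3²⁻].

α₂ = 1 / (1 + [H⁺]/K2 + [H⁺]²/(K1K2)) = 1 / (1 + 10^+1.83 + 10^+0.36)
   = 1 / (1 + 67.608 + 2.2909) = 1/70.899 = 0.01410
[CO3²⁻] = α₂ × DIC = 0.01410 × 2.17 = 0.0306 mmol/kg

[CO3²⁻] = 0.0306 mmol/kg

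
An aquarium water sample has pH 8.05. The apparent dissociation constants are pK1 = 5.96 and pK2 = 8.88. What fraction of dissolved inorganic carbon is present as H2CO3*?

α₀ = 0.00703

α₀ = 1 / (1 + K1/[H⁺] + K1K2/[H⁺]²) = 1 / (1 + 10^+2.09 + 10^+1.26)
   = 1 / (1 + 123.03 + 18.197) = 1/142.22 = 0.007031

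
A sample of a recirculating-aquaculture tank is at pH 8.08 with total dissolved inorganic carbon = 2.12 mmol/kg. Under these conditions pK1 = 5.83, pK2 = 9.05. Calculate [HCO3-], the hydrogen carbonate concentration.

[HCO3⁻] = 1.91 mmol/kg

α₁ = 1 / (1 + [H⁺]/K1 + K2/[H⁺]) = 1 / (1 + 10^-2.25 + 10^-0.97)
   = 1 / (1 + 0.0056234 + 0.10715) = 1/1.1128 = 0.8987
[HCO3⁻] = α₁ × DIC = 0.8987 × 2.12 = 1.91 mmol/kg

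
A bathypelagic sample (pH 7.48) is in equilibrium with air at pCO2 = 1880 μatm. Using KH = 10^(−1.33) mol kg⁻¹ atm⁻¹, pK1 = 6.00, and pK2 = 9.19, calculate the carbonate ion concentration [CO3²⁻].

[CO2*] = KH · pCO2 = 10^(−1.33) × 1880×10^-6 = 8.793×10^-5 mol/kg
α₀ = 1/(1 + K1/[H⁺] + K1K2/[H⁺]²) = 1/(1 + 10^+1.48 + 10^-0.23) = 0.03146
DIC = [CO2*]/α₀ = 8.793×10^-5 / 0.03146 = 2.795 mmol/kg
[CO3²⁻] = α₂·DIC; α₂ = 0.01852, so [CO3²⁻] = 0.01852 × 2.795 = 0.0518 mmol/kg

[CO3²⁻] = 0.0518 mmol/kg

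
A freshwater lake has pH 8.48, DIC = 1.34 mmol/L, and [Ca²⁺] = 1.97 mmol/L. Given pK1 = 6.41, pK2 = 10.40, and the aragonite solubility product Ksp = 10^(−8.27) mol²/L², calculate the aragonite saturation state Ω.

α₂ = 1 / (1 + [H⁺]/K2 + [H⁺]²/(K1K2)) = 1 / (1 + 10^+1.92 + 10^-0.15)
   = 1 / (1 + 83.176 + 0.70795) = 1/84.884 = 0.01178
[CO3²⁻] = α₂ × DIC = 0.01178 × 1.34 = 0.01579 mmol/L = 15.79 μmol/L
Ksp = 10^(−8.27) = 5.370×10^-9
Ω = [Ca²⁺][CO3²⁻]/Ksp = (1.97×10^-3)(1.579×10^-5) / 5.370×10^-9 = 5.79

Ω = 5.79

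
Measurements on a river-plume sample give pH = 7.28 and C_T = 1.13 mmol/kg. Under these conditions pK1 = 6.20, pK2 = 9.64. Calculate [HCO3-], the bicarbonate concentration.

α₁ = 1 / (1 + [H⁺]/K1 + K2/[H⁺]) = 1 / (1 + 10^-1.08 + 10^-2.36)
   = 1 / (1 + 0.083176 + 0.0043652) = 1/1.0875 = 0.9195
[HCO3⁻] = α₁ × DIC = 0.9195 × 1.13 = 1.04 mmol/kg

[HCO3⁻] = 1.04 mmol/kg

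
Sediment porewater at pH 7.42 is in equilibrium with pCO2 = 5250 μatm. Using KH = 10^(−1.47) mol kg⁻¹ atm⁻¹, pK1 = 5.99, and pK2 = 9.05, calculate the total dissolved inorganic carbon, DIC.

DIC = 5.08 mmol/kg

[CO2*] = KH · pCO2 = 10^(−1.47) × 5250×10^-6 = 1.779×10^-4 mol/kg
α₀ = 1/(1 + K1/[H⁺] + K1K2/[H⁺]²) = 1/(1 + 10^+1.43 + 10^-0.20) = 0.03503
DIC = [CO2*]/α₀ = 1.779×10^-4 / 0.03503 = 5.08 mmol/kg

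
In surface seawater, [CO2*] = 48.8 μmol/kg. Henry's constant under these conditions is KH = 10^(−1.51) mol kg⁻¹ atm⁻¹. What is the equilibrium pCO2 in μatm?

KH = 10^(−1.51) = 3.090×10^-2 mol kg⁻¹ atm⁻¹
pCO2 = [CO2*]/KH = 48.8×10^-6 / 3.090×10^-2 = 1.58×10^-3 atm = 1580 μatm

pCO2 = 1580 μatm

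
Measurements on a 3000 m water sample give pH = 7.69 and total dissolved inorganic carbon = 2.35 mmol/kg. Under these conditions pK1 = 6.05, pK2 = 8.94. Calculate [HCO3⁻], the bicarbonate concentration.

[HCO3⁻] = 2.18 mmol/kg

α₁ = 1 / (1 + [H⁺]/K1 + K2/[H⁺]) = 1 / (1 + 10^-1.64 + 10^-1.25)
   = 1 / (1 + 0.022909 + 0.056234) = 1/1.0791 = 0.9267
[HCO3⁻] = α₁ × DIC = 0.9267 × 2.35 = 2.18 mmol/kg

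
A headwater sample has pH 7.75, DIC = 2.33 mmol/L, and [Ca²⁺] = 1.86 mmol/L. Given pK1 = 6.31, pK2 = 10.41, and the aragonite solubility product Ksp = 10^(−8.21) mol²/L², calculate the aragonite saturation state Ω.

α₂ = 1 / (1 + [H⁺]/K2 + [H⁺]²/(K1K2)) = 1 / (1 + 10^+2.66 + 10^+1.22)
   = 1 / (1 + 457.09 + 16.596) = 1/474.68 = 0.002107
[CO3²⁻] = α₂ × DIC = 0.002107 × 2.33 = 0.004909 mmol/L = 4.909 μmol/L
Ksp = 10^(−8.21) = 6.166×10^-9
Ω = [Ca²⁺][CO3²⁻]/Ksp = (1.86×10^-3)(4.909×10^-6) / 6.166×10^-9 = 1.48

Ω = 1.48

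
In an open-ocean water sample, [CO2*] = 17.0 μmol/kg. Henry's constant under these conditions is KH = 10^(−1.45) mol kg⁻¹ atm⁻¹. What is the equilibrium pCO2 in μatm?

pCO2 = 479 μatm

KH = 10^(−1.45) = 3.548×10^-2 mol kg⁻¹ atm⁻¹
pCO2 = [CO2*]/KH = 17.0×10^-6 / 3.548×10^-2 = 4.79×10^-4 atm = 479 μatm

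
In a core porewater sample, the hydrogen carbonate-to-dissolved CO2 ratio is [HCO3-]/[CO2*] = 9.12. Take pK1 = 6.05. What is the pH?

From K1 = [H⁺][HCO3-]/[CO2*]:  pH = pK1 + log₁₀([HCO3-]/[CO2*])
log₁₀(9.12) = +0.960
pH = 6.05 + (+0.960) = 7.01

pH = 7.01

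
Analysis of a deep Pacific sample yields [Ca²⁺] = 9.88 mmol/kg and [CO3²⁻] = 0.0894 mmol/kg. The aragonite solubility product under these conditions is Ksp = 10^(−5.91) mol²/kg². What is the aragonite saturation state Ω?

Ω = 0.718

Ksp = 10^(−5.91) = 1.230×10^-6
Ω = [Ca²⁺][CO3²⁻]/Ksp = (9.88×10^-3)(0.0894×10^-3) / 1.230×10^-6 = 0.718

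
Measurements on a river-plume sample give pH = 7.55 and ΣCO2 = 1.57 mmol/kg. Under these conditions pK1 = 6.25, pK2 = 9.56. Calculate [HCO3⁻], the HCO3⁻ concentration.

α₁ = 1 / (1 + [H⁺]/K1 + K2/[H⁺]) = 1 / (1 + 10^-1.30 + 10^-2.01)
   = 1 / (1 + 0.050119 + 0.0097724) = 1/1.0599 = 0.9435
[HCO3⁻] = α₁ × DIC = 0.9435 × 1.57 = 1.48 mmol/kg

[HCO3⁻] = 1.48 mmol/kg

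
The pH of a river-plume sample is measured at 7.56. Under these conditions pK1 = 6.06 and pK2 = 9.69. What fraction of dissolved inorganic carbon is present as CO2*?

α₀ = 0.0304

α₀ = 1 / (1 + K1/[H⁺] + K1K2/[H⁺]²) = 1 / (1 + 10^+1.50 + 10^-0.63)
   = 1 / (1 + 31.623 + 0.23442) = 1/32.857 = 0.03043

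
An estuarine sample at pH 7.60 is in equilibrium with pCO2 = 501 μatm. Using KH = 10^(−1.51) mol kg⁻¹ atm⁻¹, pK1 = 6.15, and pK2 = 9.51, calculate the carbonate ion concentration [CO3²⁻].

[CO3²⁻] = 5.37 μmol/kg

[CO2*] = KH · pCO2 = 10^(−1.51) × 501×10^-6 = 1.548×10^-5 mol/kg
α₀ = 1/(1 + K1/[H⁺] + K1K2/[H⁺]²) = 1/(1 + 10^+1.45 + 10^-0.46) = 0.03386
DIC = [CO2*]/α₀ = 1.548×10^-5 / 0.03386 = 0.4572 mmol/kg
[CO3²⁻] = α₂·DIC; α₂ = 0.01174, so [CO3²⁻] = 0.01174 × 0.4572 = 0.00537 mmol/kg = 5.37 μmol/kg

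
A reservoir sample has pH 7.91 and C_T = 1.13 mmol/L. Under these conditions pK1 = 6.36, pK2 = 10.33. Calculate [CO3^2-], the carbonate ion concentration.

α₂ = 1 / (1 + [H⁺]/K2 + [H⁺]²/(K1K2)) = 1 / (1 + 10^+2.42 + 10^+0.87)
   = 1 / (1 + 263.03 + 7.4131) = 1/271.44 = 0.003684
[CO3²⁻] = α₂ × DIC = 0.003684 × 1.13 = 0.00416 mmol/L = 4.16 μmol/L

[CO3²⁻] = 4.16 μmol/L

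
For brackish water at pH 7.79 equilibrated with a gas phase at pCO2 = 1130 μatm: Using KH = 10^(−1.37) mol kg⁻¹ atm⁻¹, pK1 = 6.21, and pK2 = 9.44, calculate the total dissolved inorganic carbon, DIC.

DIC = 1.92 mmol/kg

[CO2*] = KH · pCO2 = 10^(−1.37) × 1130×10^-6 = 4.820×10^-5 mol/kg
α₀ = 1/(1 + K1/[H⁺] + K1K2/[H⁺]²) = 1/(1 + 10^+1.58 + 10^-0.07) = 0.02508
DIC = [CO2*]/α₀ = 4.820×10^-5 / 0.02508 = 1.92 mmol/kg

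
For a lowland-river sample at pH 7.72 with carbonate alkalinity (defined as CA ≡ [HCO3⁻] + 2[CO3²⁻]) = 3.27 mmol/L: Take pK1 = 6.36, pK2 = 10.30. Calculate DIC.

DIC = 3.40 mmol/L

CA = [HCO3⁻] + 2[CO3²⁻] = (α₁ + 2α₂)·DIC
At pH 7.72: [H⁺]/K1 = 10^-1.36 = 0.043652, K2/[H⁺] = 10^-2.58 = 0.0026303
α₁ = 1/(1 + 0.043652 + 0.0026303) = 1/1.0463 = 0.9558; α₂ = α₁·K2/[H⁺] = 0.002514
α₁ + 2α₂ = 0.9608
DIC = CA / (α₁ + 2α₂) = 3.27 / 0.9608 = 3.40 mmol/L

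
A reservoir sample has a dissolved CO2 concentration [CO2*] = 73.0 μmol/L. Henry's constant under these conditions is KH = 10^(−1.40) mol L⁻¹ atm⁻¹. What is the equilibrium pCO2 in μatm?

pCO2 = 1830 μatm

KH = 10^(−1.40) = 3.981×10^-2 mol L⁻¹ atm⁻¹
pCO2 = [CO2*]/KH = 73.0×10^-6 / 3.981×10^-2 = 1.83×10^-3 atm = 1830 μatm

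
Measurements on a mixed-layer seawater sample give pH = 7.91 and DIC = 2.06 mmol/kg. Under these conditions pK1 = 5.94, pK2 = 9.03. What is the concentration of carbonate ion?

α₂ = 1 / (1 + [H⁺]/K2 + [H⁺]²/(K1K2)) = 1 / (1 + 10^+1.12 + 10^-0.85)
   = 1 / (1 + 13.183 + 0.14125) = 1/14.324 = 0.06981
[CO3²⁻] = α₂ × DIC = 0.06981 × 2.06 = 0.144 mmol/kg

[CO3²⁻] = 0.144 mmol/kg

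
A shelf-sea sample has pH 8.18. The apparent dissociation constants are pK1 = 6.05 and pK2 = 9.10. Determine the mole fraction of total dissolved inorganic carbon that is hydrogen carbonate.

α₁ = 1 / (1 + [H⁺]/K1 + K2/[H⁺]) = 1 / (1 + 10^-2.13 + 10^-0.92)
   = 1 / (1 + 0.0074131 + 0.12023) = 1/1.1276 = 0.8868

α₁ = 0.887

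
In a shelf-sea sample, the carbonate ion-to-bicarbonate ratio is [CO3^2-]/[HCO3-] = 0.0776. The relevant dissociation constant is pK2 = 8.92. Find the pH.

From K2 = [H⁺][CO3^2-]/[HCO3-]:  pH = pK2 + log₁₀([CO3^2-]/[HCO3-])
log₁₀(0.0776) = -1.110
pH = 8.92 + (-1.110) = 7.81

pH = 7.81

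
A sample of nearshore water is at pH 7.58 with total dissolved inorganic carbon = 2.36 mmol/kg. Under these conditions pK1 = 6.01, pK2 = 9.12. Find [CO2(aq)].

[CO2*] = 0.0602 mmol/kg

α₀ = 1 / (1 + K1/[H⁺] + K1K2/[H⁺]²) = 1 / (1 + 10^+1.57 + 10^+0.03)
   = 1 / (1 + 37.154 + 1.0715) = 1/39.225 = 0.02549
[CO2*] = α₀ × DIC = 0.02549 × 2.36 = 0.0602 mmol/kg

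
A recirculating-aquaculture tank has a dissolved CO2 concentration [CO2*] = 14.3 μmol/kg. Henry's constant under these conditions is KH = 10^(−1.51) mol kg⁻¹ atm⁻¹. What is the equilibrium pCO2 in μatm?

pCO2 = 463 μatm

KH = 10^(−1.51) = 3.090×10^-2 mol kg⁻¹ atm⁻¹
pCO2 = [CO2*]/KH = 14.3×10^-6 / 3.090×10^-2 = 4.63×10^-4 atm = 463 μatm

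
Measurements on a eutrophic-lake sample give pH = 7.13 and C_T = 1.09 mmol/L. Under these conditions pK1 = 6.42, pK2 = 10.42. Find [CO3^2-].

α₂ = 1 / (1 + [H⁺]/K2 + [H⁺]²/(K1K2)) = 1 / (1 + 10^+3.29 + 10^+2.58)
   = 1 / (1 + 1949.8 + 380.19) = 1/2331.0 = 0.0004290
[CO3²⁻] = α₂ × DIC = 0.0004290 × 1.09 = 0.000468 mmol/L = 0.468 μmol/L

[CO3²⁻] = 0.468 μmol/L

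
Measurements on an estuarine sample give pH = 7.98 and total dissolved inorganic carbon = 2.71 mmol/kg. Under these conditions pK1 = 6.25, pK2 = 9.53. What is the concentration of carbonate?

α₂ = 1 / (1 + [H⁺]/K2 + [H⁺]²/(K1K2)) = 1 / (1 + 10^+1.55 + 10^-0.18)
   = 1 / (1 + 35.481 + 0.66069) = 1/37.142 = 0.02692
[CO3²⁻] = α₂ × DIC = 0.02692 × 2.71 = 0.0730 mmol/kg

[CO3²⁻] = 0.0730 mmol/kg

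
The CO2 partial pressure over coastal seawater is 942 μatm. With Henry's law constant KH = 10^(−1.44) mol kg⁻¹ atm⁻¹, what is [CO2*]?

KH = 10^(−1.44) = 3.631×10^-2 mol kg⁻¹ atm⁻¹
[CO2*] = KH · pCO2 = 3.631×10^-2 × 942×10^-6 atm = 3.42×10^-5 mol/kg

[CO2*] = 34.2 μmol/kg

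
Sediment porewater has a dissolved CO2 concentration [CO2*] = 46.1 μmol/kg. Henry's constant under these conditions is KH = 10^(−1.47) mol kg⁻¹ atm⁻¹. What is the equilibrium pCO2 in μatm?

KH = 10^(−1.47) = 3.388×10^-2 mol kg⁻¹ atm⁻¹
pCO2 = [CO2*]/KH = 46.1×10^-6 / 3.388×10^-2 = 1.36×10^-3 atm = 1360 μatm

pCO2 = 1360 μatm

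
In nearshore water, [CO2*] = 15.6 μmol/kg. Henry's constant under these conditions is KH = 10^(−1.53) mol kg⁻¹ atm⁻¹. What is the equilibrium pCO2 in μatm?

pCO2 = 529 μatm

KH = 10^(−1.53) = 2.951×10^-2 mol kg⁻¹ atm⁻¹
pCO2 = [CO2*]/KH = 15.6×10^-6 / 2.951×10^-2 = 5.29×10^-4 atm = 529 μatm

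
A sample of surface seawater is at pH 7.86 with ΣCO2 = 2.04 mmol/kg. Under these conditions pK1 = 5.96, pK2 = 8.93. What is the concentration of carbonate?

[CO3²⁻] = 0.158 mmol/kg

α₂ = 1 / (1 + [H⁺]/K2 + [H⁺]²/(K1K2)) = 1 / (1 + 10^+1.07 + 10^-0.83)
   = 1 / (1 + 11.749 + 0.14791) = 1/12.897 = 0.07754
[CO3²⁻] = α₂ × DIC = 0.07754 × 2.04 = 0.158 mmol/kg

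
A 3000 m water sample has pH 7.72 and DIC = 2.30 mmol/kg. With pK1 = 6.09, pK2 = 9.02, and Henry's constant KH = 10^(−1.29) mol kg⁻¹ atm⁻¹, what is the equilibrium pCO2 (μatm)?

α₀ = 1 / (1 + K1/[H⁺] + K1K2/[H⁺]²) = 1 / (1 + 10^+1.63 + 10^+0.33)
   = 1 / (1 + 42.658 + 2.1380) = 1/45.796 = 0.02184
[CO2*] = α₀ × DIC = 0.02184 × 2.30 = 0.05022 mmol/kg
pCO2 = [CO2*]/KH = 5.022×10^-5 / 5.129×10^-2 = 979 μatm

pCO2 = 979 μatm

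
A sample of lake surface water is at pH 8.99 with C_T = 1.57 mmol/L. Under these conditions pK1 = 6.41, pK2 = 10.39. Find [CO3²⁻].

[CO3²⁻] = 0.0600 mmol/L

α₂ = 1 / (1 + [H⁺]/K2 + [H⁺]²/(K1K2)) = 1 / (1 + 10^+1.40 + 10^-1.18)
   = 1 / (1 + 25.119 + 0.066069) = 1/26.185 = 0.03819
[CO3²⁻] = α₂ × DIC = 0.03819 × 1.57 = 0.0600 mmol/L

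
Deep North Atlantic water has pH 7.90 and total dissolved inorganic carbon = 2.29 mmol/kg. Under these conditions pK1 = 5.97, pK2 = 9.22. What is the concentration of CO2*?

[CO2*] = 0.0254 mmol/kg

α₀ = 1 / (1 + K1/[H⁺] + K1K2/[H⁺]²) = 1 / (1 + 10^+1.93 + 10^+0.61)
   = 1 / (1 + 85.114 + 4.0738) = 1/90.188 = 0.01109
[CO2*] = α₀ × DIC = 0.01109 × 2.29 = 0.0254 mmol/kg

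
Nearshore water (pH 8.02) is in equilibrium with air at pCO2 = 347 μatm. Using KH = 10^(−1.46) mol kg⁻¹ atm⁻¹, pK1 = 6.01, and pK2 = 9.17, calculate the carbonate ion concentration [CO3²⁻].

[CO2*] = KH · pCO2 = 10^(−1.46) × 347×10^-6 = 1.203×10^-5 mol/kg
α₀ = 1/(1 + K1/[H⁺] + K1K2/[H⁺]²) = 1/(1 + 10^+2.01 + 10^+0.86) = 0.009044
DIC = [CO2*]/α₀ = 1.203×10^-5 / 0.009044 = 1.330 mmol/kg
[CO3²⁻] = α₂·DIC; α₂ = 0.06552, so [CO3²⁻] = 0.06552 × 1.330 = 0.0872 mmol/kg

[CO3²⁻] = 0.0872 mmol/kg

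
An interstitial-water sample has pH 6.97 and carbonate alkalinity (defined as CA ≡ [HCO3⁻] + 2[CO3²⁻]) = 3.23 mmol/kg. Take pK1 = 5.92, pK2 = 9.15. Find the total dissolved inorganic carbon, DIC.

DIC = 3.49 mmol/kg

CA = [HCO3⁻] + 2[CO3²⁻] = (α₁ + 2α₂)·DIC
At pH 6.97: [H⁺]/K1 = 10^-1.05 = 0.089125, K2/[H⁺] = 10^-2.18 = 0.0066069
α₁ = 1/(1 + 0.089125 + 0.0066069) = 1/1.0957 = 0.9126; α₂ = α₁·K2/[H⁺] = 0.006030
α₁ + 2α₂ = 0.9247
DIC = CA / (α₁ + 2α₂) = 3.23 / 0.9247 = 3.49 mmol/kg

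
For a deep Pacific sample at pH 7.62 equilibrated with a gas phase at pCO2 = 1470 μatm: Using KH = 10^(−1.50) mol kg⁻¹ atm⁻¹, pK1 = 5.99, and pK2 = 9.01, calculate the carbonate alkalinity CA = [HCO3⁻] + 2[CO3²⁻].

[CO2*] = KH · pCO2 = 10^(−1.50) × 1470×10^-6 = 4.649×10^-5 mol/kg
α₀ = 1/(1 + K1/[H⁺] + K1K2/[H⁺]²) = 1/(1 + 10^+1.63 + 10^+0.24) = 0.02203
DIC = [CO2*]/α₀ = 4.649×10^-5 / 0.02203 = 2.110 mmol/kg
CA = (α₁ + 2α₂)·DIC = (0.9397 + 2×0.03828) × 2.110 = 2.14 mmol/kg

CA = 2.14 mmol/kg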